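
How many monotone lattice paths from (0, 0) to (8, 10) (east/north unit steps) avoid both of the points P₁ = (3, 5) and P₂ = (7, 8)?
Number of paths = 16221

Inclusion–exclusion. Total paths: C(18, 8) = 43758. Through P₁: C(8, 3)·C(10, 5) = 14112. Through P₂: C(15, 7)·C(3, 1) = 19305. Since P₁ is strictly southwest of P₂, a monotone path through both must visit P₁ then P₂; paths through both = C(8, 3)·C(7, 4)·C(3, 1) = 5880. Avoid both = 43758 − 14112 − 19305 + 5880 = 16221.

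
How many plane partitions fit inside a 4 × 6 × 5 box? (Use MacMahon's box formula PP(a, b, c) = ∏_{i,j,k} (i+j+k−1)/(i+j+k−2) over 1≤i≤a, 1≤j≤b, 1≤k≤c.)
PP(4, 6, 5) = 133613766

Evaluate the triple product over i = 1..4, j = 1..6, k = 1..5. The factors are (2/1) · (3/2) · (4/3) · (5/4) · (6/5) · (3/2) · (4/3) · (5/4) · … (120 factors total). The numerators and denominators telescope so the product is an integer; carrying out the multiplication exactly gives PP(4, 6, 5) = 133613766.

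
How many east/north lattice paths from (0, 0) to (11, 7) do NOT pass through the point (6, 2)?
Number of paths = 24768

Total paths from (0, 0) to (11, 7): C(18, 11) = 31824. Paths through (6, 2): (paths (0, 0) → (6, 2)) × (paths (6, 2) → (11, 7)) = C(8, 6) · C(10, 5) = 28 · 252 = 7056. Avoidance count = 31824 − 7056 = 24768.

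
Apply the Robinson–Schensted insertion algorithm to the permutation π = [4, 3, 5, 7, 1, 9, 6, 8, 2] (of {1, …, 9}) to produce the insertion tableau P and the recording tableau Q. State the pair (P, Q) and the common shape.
P = [1, 2, 6, 8] / [3, 5, 9] / [4, 7];  Q = [1, 3, 4, 6] / [2, 7, 8] / [5, 9];  common shape = (4, 3, 2)

Row-insert the values π_1, π_2, … into P one at a time, bumping the leftmost entry strictly greater than the inserted value down to the next row. The recording tableau Q records, in position (i, j), the step at which that cell was added to P.
  Insert 4 (step 1): P = [4];  Q = [1]
  Insert 3 (step 2): P = [3] / [4];  Q = [1] / [2]
  Insert 5 (step 3): P = [3, 5] / [4];  Q = [1, 3] / [2]
  Insert 7 (step 4): P = [3, 5, 7] / [4];  Q = [1, 3, 4] / [2]
  Insert 1 (step 5): P = [1, 5, 7] / [3] / [4];  Q = [1, 3, 4] / [2] / [5]
  Insert 9 (step 6): P = [1, 5, 7, 9] / [3] / [4];  Q = [1, 3, 4, 6] / [2] / [5]
  Insert 6 (step 7): P = [1, 5, 6, 9] / [3, 7] / [4];  Q = [1, 3, 4, 6] / [2, 7] / [5]
  Insert 8 (step 8): P = [1, 5, 6, 8] / [3, 7, 9] / [4];  Q = [1, 3, 4, 6] / [2, 7, 8] / [5]
  Insert 2 (step 9): P = [1, 2, 6, 8] / [3, 5, 9] / [4, 7];  Q = [1, 3, 4, 6] / [2, 7, 8] / [5, 9]
Final shape: (4, 3, 2).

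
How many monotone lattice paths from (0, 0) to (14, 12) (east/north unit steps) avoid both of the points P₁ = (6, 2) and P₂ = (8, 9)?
Number of paths = 6475108

Inclusion–exclusion. Total paths: C(26, 14) = 9657700. Through P₁: C(8, 6)·C(18, 8) = 1225224. Through P₂: C(17, 8)·C(9, 6) = 2042040. Since P₁ is strictly southwest of P₂, a monotone path through both must visit P₁ then P₂; paths through both = C(8, 6)·C(9, 2)·C(9, 6) = 84672. Avoid both = 9657700 − 1225224 − 2042040 + 84672 = 6475108.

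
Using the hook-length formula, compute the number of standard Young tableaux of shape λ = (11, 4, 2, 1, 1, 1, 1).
# SYT of shape (11, 4, 2, 1, 1, 1, 1) = 53253200

Hook-length formula: f^λ = n! / Π hook(c), product over all cells c of the Young diagram. For λ = (11, 4, 2, 1, 1, 1, 1), n = 21 boxes. Hook lengths by row (left-to-right, top-to-bottom): [17, 12, 10, 9, 7, 6, 5, 4, 3, 2, 1]; [9, 4, 2, 1]; [6, 1]; [4]; [3]; [2]; [1]. Product of hooks = 959396659200. So f^λ = 21! / 959396659200 = 51090942171709440000 / 959396659200 = 53253200.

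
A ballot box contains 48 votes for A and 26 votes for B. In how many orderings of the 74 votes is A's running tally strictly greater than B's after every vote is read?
Strict-lead orderings = 19643261891253814044

Total orderings of the 74 votes with 48 for A: C(74, 48) = 66072789997853738148. By the Bertrand ballot formula (Cycle Lemma / reflection principle), the number of orderings in which A is strictly ahead of B throughout is (p − q)/(p + q) · C(p + q, p) = (48 − 26)/(48 + 26) · 66072789997853738148 = 19643261891253814044.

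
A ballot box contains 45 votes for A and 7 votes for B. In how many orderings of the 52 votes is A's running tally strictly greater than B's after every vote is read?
Strict-lead orderings = 97765640

Total orderings of the 52 votes with 45 for A: C(52, 45) = 133784560. By the Bertrand ballot formula (Cycle Lemma / reflection principle), the number of orderings in which A is strictly ahead of B throughout is (p − q)/(p + q) · C(p + q, p) = (45 − 7)/(45 + 7) · 133784560 = 97765640.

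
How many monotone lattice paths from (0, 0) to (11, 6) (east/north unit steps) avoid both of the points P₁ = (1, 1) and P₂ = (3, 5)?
Number of paths = 6136

Inclusion–exclusion. Total paths: C(17, 11) = 12376. Through P₁: C(2, 1)·C(15, 10) = 6006. Through P₂: C(8, 3)·C(9, 8) = 504. Since P₁ is strictly southwest of P₂, a monotone path through both must visit P₁ then P₂; paths through both = C(2, 1)·C(6, 2)·C(9, 8) = 270. Avoid both = 12376 − 6006 − 504 + 270 = 6136.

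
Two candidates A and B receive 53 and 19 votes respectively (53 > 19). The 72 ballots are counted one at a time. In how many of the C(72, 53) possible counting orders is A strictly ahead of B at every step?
Strict-lead orderings = 55606225738019880

Total orderings of the 72 votes with 53 for A: C(72, 53) = 117754360386395040. By the Bertrand ballot formula (Cycle Lemma / reflection principle), the number of orderings in which A is strictly ahead of B throughout is (p − q)/(p + q) · C(p + q, p) = (53 − 19)/(53 + 19) · 117754360386395040 = 55606225738019880.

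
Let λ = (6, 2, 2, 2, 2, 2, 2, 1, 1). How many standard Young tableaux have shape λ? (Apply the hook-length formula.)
# SYT of shape (6, 2, 2, 2, 2, 2, 2, 1, 1) = 7558200

Hook-length formula: f^λ = n! / Π hook(c), product over all cells c of the Young diagram. For λ = (6, 2, 2, 2, 2, 2, 2, 1, 1), n = 20 boxes. Hook lengths by row (left-to-right, top-to-bottom): [14, 11, 4, 3, 2, 1]; [9, 6]; [8, 5]; [7, 4]; [6, 3]; [5, 2]; [4, 1]; [2]; [1]. Product of hooks = 321889075200. So f^λ = 20! / 321889075200 = 2432902008176640000 / 321889075200 = 7558200.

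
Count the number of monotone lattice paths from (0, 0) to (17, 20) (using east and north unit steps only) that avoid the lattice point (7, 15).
Number of paths = 15393225078

Total paths from (0, 0) to (17, 20): C(37, 17) = 15905368710. Paths through (7, 15): (paths (0, 0) → (7, 15)) × (paths (7, 15) → (17, 20)) = C(22, 7) · C(15, 10) = 170544 · 3003 = 512143632. Avoidance count = 15905368710 − 512143632 = 15393225078.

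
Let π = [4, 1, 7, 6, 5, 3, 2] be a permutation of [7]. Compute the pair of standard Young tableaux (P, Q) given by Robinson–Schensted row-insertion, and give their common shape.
P = [1, 2] / [3, 5] / [4] / [6] / [7];  Q = [1, 3] / [2, 4] / [5] / [6] / [7];  common shape = (2, 2, 1, 1, 1)

Row-insert the values π_1, π_2, … into P one at a time, bumping the leftmost entry strictly greater than the inserted value down to the next row. The recording tableau Q records, in position (i, j), the step at which that cell was added to P.
  Insert 4 (step 1): P = [4];  Q = [1]
  Insert 1 (step 2): P = [1] / [4];  Q = [1] / [2]
  Insert 7 (step 3): P = [1, 7] / [4];  Q = [1, 3] / [2]
  Insert 6 (step 4): P = [1, 6] / [4, 7];  Q = [1, 3] / [2, 4]
  Insert 5 (step 5): P = [1, 5] / [4, 6] / [7];  Q = [1, 3] / [2, 4] / [5]
  Insert 3 (step 6): P = [1, 3] / [4, 5] / [6] / [7];  Q = [1, 3] / [2, 4] / [5] / [6]
  Insert 2 (step 7): P = [1, 2] / [3, 5] / [4] / [6] / [7];  Q = [1, 3] / [2, 4] / [5] / [6] / [7]
Final shape: (2, 2, 1, 1, 1).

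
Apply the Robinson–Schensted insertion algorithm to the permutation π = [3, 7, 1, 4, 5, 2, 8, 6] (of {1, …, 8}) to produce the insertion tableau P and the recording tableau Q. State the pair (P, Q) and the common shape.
P = [1, 2, 5, 6] / [3, 4, 8] / [7];  Q = [1, 2, 5, 7] / [3, 4, 8] / [6];  common shape = (4, 3, 1)

Row-insert the values π_1, π_2, … into P one at a time, bumping the leftmost entry strictly greater than the inserted value down to the next row. The recording tableau Q records, in position (i, j), the step at which that cell was added to P.
  Insert 3 (step 1): P = [3];  Q = [1]
  Insert 7 (step 2): P = [3, 7];  Q = [1, 2]
  Insert 1 (step 3): P = [1, 7] / [3];  Q = [1, 2] / [3]
  Insert 4 (step 4): P = [1, 4] / [3, 7];  Q = [1, 2] / [3, 4]
  Insert 5 (step 5): P = [1, 4, 5] / [3, 7];  Q = [1, 2, 5] / [3, 4]
  Insert 2 (step 6): P = [1, 2, 5] / [3, 4] / [7];  Q = [1, 2, 5] / [3, 4] / [6]
  Insert 8 (step 7): P = [1, 2, 5, 8] / [3, 4] / [7];  Q = [1, 2, 5, 7] / [3, 4] / [6]
  Insert 6 (step 8): P = [1, 2, 5, 6] / [3, 4, 8] / [7];  Q = [1, 2, 5, 7] / [3, 4, 8] / [6]
Final shape: (4, 3, 1).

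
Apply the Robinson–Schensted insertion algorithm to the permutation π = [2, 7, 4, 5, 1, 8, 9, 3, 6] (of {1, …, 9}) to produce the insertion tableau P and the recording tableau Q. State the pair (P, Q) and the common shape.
P = [1, 3, 5, 6, 9] / [2, 4, 8] / [7];  Q = [1, 2, 4, 6, 7] / [3, 8, 9] / [5];  common shape = (5, 3, 1)

Row-insert the values π_1, π_2, … into P one at a time, bumping the leftmost entry strictly greater than the inserted value down to the next row. The recording tableau Q records, in position (i, j), the step at which that cell was added to P.
  Insert 2 (step 1): P = [2];  Q = [1]
  Insert 7 (step 2): P = [2, 7];  Q = [1, 2]
  Insert 4 (step 3): P = [2, 4] / [7];  Q = [1, 2] / [3]
  Insert 5 (step 4): P = [2, 4, 5] / [7];  Q = [1, 2, 4] / [3]
  Insert 1 (step 5): P = [1, 4, 5] / [2] / [7];  Q = [1, 2, 4] / [3] / [5]
  Insert 8 (step 6): P = [1, 4, 5, 8] / [2] / [7];  Q = [1, 2, 4, 6] / [3] / [5]
  Insert 9 (step 7): P = [1, 4, 5, 8, 9] / [2] / [7];  Q = [1, 2, 4, 6, 7] / [3] / [5]
  Insert 3 (step 8): P = [1, 3, 5, 8, 9] / [2, 4] / [7];  Q = [1, 2, 4, 6, 7] / [3, 8] / [5]
  Insert 6 (step 9): P = [1, 3, 5, 6, 9] / [2, 4, 8] / [7];  Q = [1, 2, 4, 6, 7] / [3, 8, 9] / [5]
Final shape: (5, 3, 1).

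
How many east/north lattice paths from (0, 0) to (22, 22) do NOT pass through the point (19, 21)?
Number of paths = 1578969330120

Total paths from (0, 0) to (22, 22): C(44, 22) = 2104098963720. Paths through (19, 21): (paths (0, 0) → (19, 21)) × (paths (19, 21) → (22, 22)) = C(40, 19) · C(4, 3) = 131282408400 · 4 = 525129633600. Avoidance count = 2104098963720 − 525129633600 = 1578969330120.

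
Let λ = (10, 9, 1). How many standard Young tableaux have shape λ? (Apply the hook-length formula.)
# SYT of shape (10, 9, 1) = 277134

Hook-length formula: f^λ = n! / Π hook(c), product over all cells c of the Young diagram. For λ = (10, 9, 1), n = 20 boxes. Hook lengths by row (left-to-right, top-to-bottom): [12, 10, 9, 8, 7, 6, 5, 4, 3, 1]; [10, 8, 7, 6, 5, 4, 3, 2, 1]; [1]. Product of hooks = 8778792960000. So f^λ = 20! / 8778792960000 = 2432902008176640000 / 8778792960000 = 277134.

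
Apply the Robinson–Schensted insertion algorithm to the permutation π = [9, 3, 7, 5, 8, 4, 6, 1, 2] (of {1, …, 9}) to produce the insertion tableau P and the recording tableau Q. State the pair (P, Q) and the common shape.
P = [1, 2, 6] / [3, 4] / [5, 8] / [7] / [9];  Q = [1, 3, 5] / [2, 7] / [4, 9] / [6] / [8];  common shape = (3, 2, 2, 1, 1)

Row-insert the values π_1, π_2, … into P one at a time, bumping the leftmost entry strictly greater than the inserted value down to the next row. The recording tableau Q records, in position (i, j), the step at which that cell was added to P.
  Insert 9 (step 1): P = [9];  Q = [1]
  Insert 3 (step 2): P = [3] / [9];  Q = [1] / [2]
  Insert 7 (step 3): P = [3, 7] / [9];  Q = [1, 3] / [2]
  Insert 5 (step 4): P = [3, 5] / [7] / [9];  Q = [1, 3] / [2] / [4]
  Insert 8 (step 5): P = [3, 5, 8] / [7] / [9];  Q = [1, 3, 5] / [2] / [4]
  Insert 4 (step 6): P = [3, 4, 8] / [5] / [7] / [9];  Q = [1, 3, 5] / [2] / [4] / [6]
  Insert 6 (step 7): P = [3, 4, 6] / [5, 8] / [7] / [9];  Q = [1, 3, 5] / [2, 7] / [4] / [6]
  Insert 1 (step 8): P = [1, 4, 6] / [3, 8] / [5] / [7] / [9];  Q = [1, 3, 5] / [2, 7] / [4] / [6] / [8]
  Insert 2 (step 9): P = [1, 2, 6] / [3, 4] / [5, 8] / [7] / [9];  Q = [1, 3, 5] / [2, 7] / [4, 9] / [6] / [8]
Final shape: (3, 2, 2, 1, 1).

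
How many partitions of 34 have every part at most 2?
p(34, parts ≤ 2) = 18

Use the recurrence p(n, m) = p(n, m−1) + p(n−m, m): either the largest part is < m (count p(n, m−1)) or the largest part is exactly m (remove one copy of m, count p(n−m, m)). With p(0, ·) = 1 this gives p(34, parts ≤ 2) = 18. (By conjugating Young diagrams, this also counts partitions of 34 into at most 2 parts.)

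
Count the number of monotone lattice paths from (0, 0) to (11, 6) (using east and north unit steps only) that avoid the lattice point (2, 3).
Number of paths = 10176

Total paths from (0, 0) to (11, 6): C(17, 11) = 12376. Paths through (2, 3): (paths (0, 0) → (2, 3)) × (paths (2, 3) → (11, 6)) = C(5, 2) · C(12, 9) = 10 · 220 = 2200. Avoidance count = 12376 − 2200 = 10176.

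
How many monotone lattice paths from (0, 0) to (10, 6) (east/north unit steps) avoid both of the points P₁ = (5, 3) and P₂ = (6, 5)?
Number of paths = 3402

Inclusion–exclusion. Total paths: C(16, 10) = 8008. Through P₁: C(8, 5)·C(8, 5) = 3136. Through P₂: C(11, 6)·C(5, 4) = 2310. Since P₁ is strictly southwest of P₂, a monotone path through both must visit P₁ then P₂; paths through both = C(8, 5)·C(3, 1)·C(5, 4) = 840. Avoid both = 8008 − 3136 − 2310 + 840 = 3402.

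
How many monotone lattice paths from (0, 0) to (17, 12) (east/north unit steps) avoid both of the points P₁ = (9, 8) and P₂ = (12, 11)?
Number of paths = 34667217

Inclusion–exclusion. Total paths: C(29, 17) = 51895935. Through P₁: C(17, 9)·C(12, 8) = 12033450. Through P₂: C(23, 12)·C(6, 5) = 8112468. Since P₁ is strictly southwest of P₂, a monotone path through both must visit P₁ then P₂; paths through both = C(17, 9)·C(6, 3)·C(6, 5) = 2917200. Avoid both = 51895935 − 12033450 − 8112468 + 2917200 = 34667217.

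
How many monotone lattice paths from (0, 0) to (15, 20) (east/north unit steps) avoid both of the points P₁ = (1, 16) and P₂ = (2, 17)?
Number of paths = 3247814420

Inclusion–exclusion. Total paths: C(35, 15) = 3247943160. Through P₁: C(17, 1)·C(18, 14) = 52020. Through P₂: C(19, 2)·C(16, 13) = 95760. Since P₁ is strictly southwest of P₂, a monotone path through both must visit P₁ then P₂; paths through both = C(17, 1)·C(2, 1)·C(16, 13) = 19040. Avoid both = 3247943160 − 52020 − 95760 + 19040 = 3247814420.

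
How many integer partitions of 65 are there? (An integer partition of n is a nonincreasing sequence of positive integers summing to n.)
p(65) = 2012558

Compute p(n) via the recurrence p(n, m) = p(n, m−1) + p(n−m, m), where p(n, m) counts partitions of n with all parts ≤ m and p(n) = p(n, n). The base cases are p(0, m) = 1 and p(n, 0) = 0 for n > 0. Filling the table yields p(65) = 2012558. (Euler's pentagonal recurrence is an alternative.)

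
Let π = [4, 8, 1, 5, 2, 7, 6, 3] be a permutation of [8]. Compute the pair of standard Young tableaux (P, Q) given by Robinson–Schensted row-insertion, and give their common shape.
P = [1, 2, 3] / [4, 5, 6] / [7] / [8];  Q = [1, 2, 6] / [3, 4, 7] / [5] / [8];  common shape = (3, 3, 1, 1)

Row-insert the values π_1, π_2, … into P one at a time, bumping the leftmost entry strictly greater than the inserted value down to the next row. The recording tableau Q records, in position (i, j), the step at which that cell was added to P.
  Insert 4 (step 1): P = [4];  Q = [1]
  Insert 8 (step 2): P = [4, 8];  Q = [1, 2]
  Insert 1 (step 3): P = [1, 8] / [4];  Q = [1, 2] / [3]
  Insert 5 (step 4): P = [1, 5] / [4, 8];  Q = [1, 2] / [3, 4]
  Insert 2 (step 5): P = [1, 2] / [4, 5] / [8];  Q = [1, 2] / [3, 4] / [5]
  Insert 7 (step 6): P = [1, 2, 7] / [4, 5] / [8];  Q = [1, 2, 6] / [3, 4] / [5]
  Insert 6 (step 7): P = [1, 2, 6] / [4, 5, 7] / [8];  Q = [1, 2, 6] / [3, 4, 7] / [5]
  Insert 3 (step 8): P = [1, 2, 3] / [4, 5, 6] / [7] / [8];  Q = [1, 2, 6] / [3, 4, 7] / [5] / [8]
Final shape: (3, 3, 1, 1).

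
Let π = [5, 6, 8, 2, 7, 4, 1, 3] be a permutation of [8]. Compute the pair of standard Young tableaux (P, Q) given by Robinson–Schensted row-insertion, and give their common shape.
P = [1, 3, 7] / [2, 4] / [5, 6] / [8];  Q = [1, 2, 3] / [4, 5] / [6, 8] / [7];  common shape = (3, 2, 2, 1)

Row-insert the values π_1, π_2, … into P one at a time, bumping the leftmost entry strictly greater than the inserted value down to the next row. The recording tableau Q records, in position (i, j), the step at which that cell was added to P.
  Insert 5 (step 1): P = [5];  Q = [1]
  Insert 6 (step 2): P = [5, 6];  Q = [1, 2]
  Insert 8 (step 3): P = [5, 6, 8];  Q = [1, 2, 3]
  Insert 2 (step 4): P = [2, 6, 8] / [5];  Q = [1, 2, 3] / [4]
  Insert 7 (step 5): P = [2, 6, 7] / [5, 8];  Q = [1, 2, 3] / [4, 5]
  Insert 4 (step 6): P = [2, 4, 7] / [5, 6] / [8];  Q = [1, 2, 3] / [4, 5] / [6]
  Insert 1 (step 7): P = [1, 4, 7] / [2, 6] / [5] / [8];  Q = [1, 2, 3] / [4, 5] / [6] / [7]
  Insert 3 (step 8): P = [1, 3, 7] / [2, 4] / [5, 6] / [8];  Q = [1, 2, 3] / [4, 5] / [6, 8] / [7]
Final shape: (3, 2, 2, 1).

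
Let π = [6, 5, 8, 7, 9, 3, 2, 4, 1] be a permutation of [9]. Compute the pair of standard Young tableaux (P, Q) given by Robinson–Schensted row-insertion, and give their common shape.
P = [1, 4, 9] / [2, 7] / [3, 8] / [5] / [6];  Q = [1, 3, 5] / [2, 4] / [6, 8] / [7] / [9];  common shape = (3, 2, 2, 1, 1)

Row-insert the values π_1, π_2, … into P one at a time, bumping the leftmost entry strictly greater than the inserted value down to the next row. The recording tableau Q records, in position (i, j), the step at which that cell was added to P.
  Insert 6 (step 1): P = [6];  Q = [1]
  Insert 5 (step 2): P = [5] / [6];  Q = [1] / [2]
  Insert 8 (step 3): P = [5, 8] / [6];  Q = [1, 3] / [2]
  Insert 7 (step 4): P = [5, 7] / [6, 8];  Q = [1, 3] / [2, 4]
  Insert 9 (step 5): P = [5, 7, 9] / [6, 8];  Q = [1, 3, 5] / [2, 4]
  Insert 3 (step 6): P = [3, 7, 9] / [5, 8] / [6];  Q = [1, 3, 5] / [2, 4] / [6]
  Insert 2 (step 7): P = [2, 7, 9] / [3, 8] / [5] / [6];  Q = [1, 3, 5] / [2, 4] / [6] / [7]
  Insert 4 (step 8): P = [2, 4, 9] / [3, 7] / [5, 8] / [6];  Q = [1, 3, 5] / [2, 4] / [6, 8] / [7]
  Insert 1 (step 9): P = [1, 4, 9] / [2, 7] / [3, 8] / [5] / [6];  Q = [1, 3, 5] / [2, 4] / [6, 8] / [7] / [9]
Final shape: (3, 2, 2, 1, 1).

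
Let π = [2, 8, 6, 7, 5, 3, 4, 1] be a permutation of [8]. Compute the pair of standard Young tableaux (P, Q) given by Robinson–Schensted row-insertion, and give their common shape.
P = [1, 3, 4] / [2, 7] / [5] / [6] / [8];  Q = [1, 2, 4] / [3, 7] / [5] / [6] / [8];  common shape = (3, 2, 1, 1, 1)

Row-insert the values π_1, π_2, … into P one at a time, bumping the leftmost entry strictly greater than the inserted value down to the next row. The recording tableau Q records, in position (i, j), the step at which that cell was added to P.
  Insert 2 (step 1): P = [2];  Q = [1]
  Insert 8 (step 2): P = [2, 8];  Q = [1, 2]
  Insert 6 (step 3): P = [2, 6] / [8];  Q = [1, 2] / [3]
  Insert 7 (step 4): P = [2, 6, 7] / [8];  Q = [1, 2, 4] / [3]
  Insert 5 (step 5): P = [2, 5, 7] / [6] / [8];  Q = [1, 2, 4] / [3] / [5]
  Insert 3 (step 6): P = [2, 3, 7] / [5] / [6] / [8];  Q = [1, 2, 4] / [3] / [5] / [6]
  Insert 4 (step 7): P = [2, 3, 4] / [5, 7] / [6] / [8];  Q = [1, 2, 4] / [3, 7] / [5] / [6]
  Insert 1 (step 8): P = [1, 3, 4] / [2, 7] / [5] / [6] / [8];  Q = [1, 2, 4] / [3, 7] / [5] / [6] / [8]
Final shape: (3, 2, 1, 1, 1).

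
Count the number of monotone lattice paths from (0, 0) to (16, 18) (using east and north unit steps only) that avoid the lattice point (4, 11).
Number of paths = 2135181810

Total paths from (0, 0) to (16, 18): C(34, 16) = 2203961430. Paths through (4, 11): (paths (0, 0) → (4, 11)) × (paths (4, 11) → (16, 18)) = C(15, 4) · C(19, 12) = 1365 · 50388 = 68779620. Avoidance count = 2203961430 − 68779620 = 2135181810.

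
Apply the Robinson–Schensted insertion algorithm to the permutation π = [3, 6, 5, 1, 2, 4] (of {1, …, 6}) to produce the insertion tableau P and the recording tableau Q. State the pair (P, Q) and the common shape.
P = [1, 2, 4] / [3, 5] / [6];  Q = [1, 2, 6] / [3, 5] / [4];  common shape = (3, 2, 1)

Row-insert the values π_1, π_2, … into P one at a time, bumping the leftmost entry strictly greater than the inserted value down to the next row. The recording tableau Q records, in position (i, j), the step at which that cell was added to P.
  Insert 3 (step 1): P = [3];  Q = [1]
  Insert 6 (step 2): P = [3, 6];  Q = [1, 2]
  Insert 5 (step 3): P = [3, 5] / [6];  Q = [1, 2] / [3]
  Insert 1 (step 4): P = [1, 5] / [3] / [6];  Q = [1, 2] / [3] / [4]
  Insert 2 (step 5): P = [1, 2] / [3, 5] / [6];  Q = [1, 2] / [3, 5] / [4]
  Insert 4 (step 6): P = [1, 2, 4] / [3, 5] / [6];  Q = [1, 2, 6] / [3, 5] / [4]
Final shape: (3, 2, 1).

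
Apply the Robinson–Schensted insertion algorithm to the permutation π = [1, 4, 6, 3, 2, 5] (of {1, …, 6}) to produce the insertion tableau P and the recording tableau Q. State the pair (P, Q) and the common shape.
P = [1, 2, 5] / [3, 6] / [4];  Q = [1, 2, 3] / [4, 6] / [5];  common shape = (3, 2, 1)

Row-insert the values π_1, π_2, … into P one at a time, bumping the leftmost entry strictly greater than the inserted value down to the next row. The recording tableau Q records, in position (i, j), the step at which that cell was added to P.
  Insert 1 (step 1): P = [1];  Q = [1]
  Insert 4 (step 2): P = [1, 4];  Q = [1, 2]
  Insert 6 (step 3): P = [1, 4, 6];  Q = [1, 2, 3]
  Insert 3 (step 4): P = [1, 3, 6] / [4];  Q = [1, 2, 3] / [4]
  Insert 2 (step 5): P = [1, 2, 6] / [3] / [4];  Q = [1, 2, 3] / [4] / [5]
  Insert 5 (step 6): P = [1, 2, 5] / [3, 6] / [4];  Q = [1, 2, 3] / [4, 6] / [5]
Final shape: (3, 2, 1).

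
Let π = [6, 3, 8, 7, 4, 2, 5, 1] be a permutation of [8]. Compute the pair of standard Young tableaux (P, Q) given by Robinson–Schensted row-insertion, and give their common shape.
P = [1, 4, 5] / [2, 7] / [3] / [6] / [8];  Q = [1, 3, 7] / [2, 4] / [5] / [6] / [8];  common shape = (3, 2, 1, 1, 1)

Row-insert the values π_1, π_2, … into P one at a time, bumping the leftmost entry strictly greater than the inserted value down to the next row. The recording tableau Q records, in position (i, j), the step at which that cell was added to P.
  Insert 6 (step 1): P = [6];  Q = [1]
  Insert 3 (step 2): P = [3] / [6];  Q = [1] / [2]
  Insert 8 (step 3): P = [3, 8] / [6];  Q = [1, 3] / [2]
  Insert 7 (step 4): P = [3, 7] / [6, 8];  Q = [1, 3] / [2, 4]
  Insert 4 (step 5): P = [3, 4] / [6, 7] / [8];  Q = [1, 3] / [2, 4] / [5]
  Insert 2 (step 6): P = [2, 4] / [3, 7] / [6] / [8];  Q = [1, 3] / [2, 4] / [5] / [6]
  Insert 5 (step 7): P = [2, 4, 5] / [3, 7] / [6] / [8];  Q = [1, 3, 7] / [2, 4] / [5] / [6]
  Insert 1 (step 8): P = [1, 4, 5] / [2, 7] / [3] / [6] / [8];  Q = [1, 3, 7] / [2, 4] / [5] / [6] / [8]
Final shape: (3, 2, 1, 1, 1).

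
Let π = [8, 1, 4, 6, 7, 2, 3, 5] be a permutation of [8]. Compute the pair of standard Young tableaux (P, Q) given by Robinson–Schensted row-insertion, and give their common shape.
P = [1, 2, 3, 5] / [4, 6, 7] / [8];  Q = [1, 3, 4, 5] / [2, 7, 8] / [6];  common shape = (4, 3, 1)

Row-insert the values π_1, π_2, … into P one at a time, bumping the leftmost entry strictly greater than the inserted value down to the next row. The recording tableau Q records, in position (i, j), the step at which that cell was added to P.
  Insert 8 (step 1): P = [8];  Q = [1]
  Insert 1 (step 2): P = [1] / [8];  Q = [1] / [2]
  Insert 4 (step 3): P = [1, 4] / [8];  Q = [1, 3] / [2]
  Insert 6 (step 4): P = [1, 4, 6] / [8];  Q = [1, 3, 4] / [2]
  Insert 7 (step 5): P = [1, 4, 6, 7] / [8];  Q = [1, 3, 4, 5] / [2]
  Insert 2 (step 6): P = [1, 2, 6, 7] / [4] / [8];  Q = [1, 3, 4, 5] / [2] / [6]
  Insert 3 (step 7): P = [1, 2, 3, 7] / [4, 6] / [8];  Q = [1, 3, 4, 5] / [2, 7] / [6]
  Insert 5 (step 8): P = [1, 2, 3, 5] / [4, 6, 7] / [8];  Q = [1, 3, 4, 5] / [2, 7, 8] / [6]
Final shape: (4, 3, 1).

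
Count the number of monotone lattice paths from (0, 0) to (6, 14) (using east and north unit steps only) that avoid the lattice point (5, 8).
Number of paths = 29751

Total paths from (0, 0) to (6, 14): C(20, 6) = 38760. Paths through (5, 8): (paths (0, 0) → (5, 8)) × (paths (5, 8) → (6, 14)) = C(13, 5) · C(7, 1) = 1287 · 7 = 9009. Avoidance count = 38760 − 9009 = 29751.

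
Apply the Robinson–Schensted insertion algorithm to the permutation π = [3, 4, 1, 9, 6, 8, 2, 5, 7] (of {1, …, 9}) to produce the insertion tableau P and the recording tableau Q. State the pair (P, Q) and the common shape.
P = [1, 2, 5, 7] / [3, 4, 6, 8] / [9];  Q = [1, 2, 4, 6] / [3, 5, 8, 9] / [7];  common shape = (4, 4, 1)

Row-insert the values π_1, π_2, … into P one at a time, bumping the leftmost entry strictly greater than the inserted value down to the next row. The recording tableau Q records, in position (i, j), the step at which that cell was added to P.
  Insert 3 (step 1): P = [3];  Q = [1]
  Insert 4 (step 2): P = [3, 4];  Q = [1, 2]
  Insert 1 (step 3): P = [1, 4] / [3];  Q = [1, 2] / [3]
  Insert 9 (step 4): P = [1, 4, 9] / [3];  Q = [1, 2, 4] / [3]
  Insert 6 (step 5): P = [1, 4, 6] / [3, 9];  Q = [1, 2, 4] / [3, 5]
  Insert 8 (step 6): P = [1, 4, 6, 8] / [3, 9];  Q = [1, 2, 4, 6] / [3, 5]
  Insert 2 (step 7): P = [1, 2, 6, 8] / [3, 4] / [9];  Q = [1, 2, 4, 6] / [3, 5] / [7]
  Insert 5 (step 8): P = [1, 2, 5, 8] / [3, 4, 6] / [9];  Q = [1, 2, 4, 6] / [3, 5, 8] / [7]
  Insert 7 (step 9): P = [1, 2, 5, 7] / [3, 4, 6, 8] / [9];  Q = [1, 2, 4, 6] / [3, 5, 8, 9] / [7]
Final shape: (4, 4, 1).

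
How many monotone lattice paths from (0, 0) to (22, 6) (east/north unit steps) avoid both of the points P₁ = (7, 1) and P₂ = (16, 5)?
Number of paths = 150305

Inclusion–exclusion. Total paths: C(28, 22) = 376740. Through P₁: C(8, 7)·C(20, 15) = 124032. Through P₂: C(21, 16)·C(7, 6) = 142443. Since P₁ is strictly southwest of P₂, a monotone path through both must visit P₁ then P₂; paths through both = C(8, 7)·C(13, 9)·C(7, 6) = 40040. Avoid both = 376740 − 124032 − 142443 + 40040 = 150305.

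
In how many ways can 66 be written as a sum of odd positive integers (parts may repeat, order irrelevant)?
p_odd(66) = 20132

Enumerate partitions using only odd parts via the recurrence o(n, m) = o(n, m−2) + o(n−m, m) over odd m, starting from the largest odd part ≤ n. This gives p_odd(66) = 20132. (Euler's theorem: equals the count of distinct-part partitions.)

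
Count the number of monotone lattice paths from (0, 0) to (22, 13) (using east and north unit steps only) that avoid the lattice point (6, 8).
Number of paths = 1415229753

Total paths from (0, 0) to (22, 13): C(35, 22) = 1476337800. Paths through (6, 8): (paths (0, 0) → (6, 8)) × (paths (6, 8) → (22, 13)) = C(14, 6) · C(21, 16) = 3003 · 20349 = 61108047. Avoidance count = 1476337800 − 61108047 = 1415229753.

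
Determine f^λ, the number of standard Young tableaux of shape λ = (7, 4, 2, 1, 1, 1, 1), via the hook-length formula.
# SYT of shape (7, 4, 2, 1, 1, 1, 1) = 1832600

Hook-length formula: f^λ = n! / Π hook(c), product over all cells c of the Young diagram. For λ = (7, 4, 2, 1, 1, 1, 1), n = 17 boxes. Hook lengths by row (left-to-right, top-to-bottom): [13, 8, 6, 5, 3, 2, 1]; [9, 4, 2, 1]; [6, 1]; [4]; [3]; [2]; [1]. Product of hooks = 194088960. So f^λ = 17! / 194088960 = 355687428096000 / 194088960 = 1832600.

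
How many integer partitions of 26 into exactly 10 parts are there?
p(26, 10 parts) = 212

Partitions of n into exactly k parts are in bijection with partitions of n − k into at most k parts (subtract 1 from each part). So p(26, exactly 10) = p(16, parts ≤ 10). Computing via the recurrence p(m, j) = p(m, j−1) + p(m−j, j) gives 212.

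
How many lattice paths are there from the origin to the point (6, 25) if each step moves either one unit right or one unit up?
Number of paths = 736281

A monotone lattice path from (0, 0) to (6, 25) consists of 6 east steps and 25 north steps in some order, so it is determined by which 6 of the 31 steps are east. The count is C(31, 6) = 736281.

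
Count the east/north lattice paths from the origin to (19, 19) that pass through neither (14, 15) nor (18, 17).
Number of paths = 15450301290

Inclusion–exclusion. Total paths: C(38, 19) = 35345263800. Through P₁: C(29, 14)·C(9, 5) = 9772403760. Through P₂: C(35, 18)·C(3, 1) = 13612702950. Since P₁ is strictly southwest of P₂, a monotone path through both must visit P₁ then P₂; paths through both = C(29, 14)·C(6, 4)·C(3, 1) = 3490144200. Avoid both = 35345263800 − 9772403760 − 13612702950 + 3490144200 = 15450301290.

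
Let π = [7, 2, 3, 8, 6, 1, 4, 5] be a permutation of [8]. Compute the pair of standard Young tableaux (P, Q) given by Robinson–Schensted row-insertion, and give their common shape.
P = [1, 3, 4, 5] / [2, 6] / [7, 8];  Q = [1, 3, 4, 8] / [2, 5] / [6, 7];  common shape = (4, 2, 2)

Row-insert the values π_1, π_2, … into P one at a time, bumping the leftmost entry strictly greater than the inserted value down to the next row. The recording tableau Q records, in position (i, j), the step at which that cell was added to P.
  Insert 7 (step 1): P = [7];  Q = [1]
  Insert 2 (step 2): P = [2] / [7];  Q = [1] / [2]
  Insert 3 (step 3): P = [2, 3] / [7];  Q = [1, 3] / [2]
  Insert 8 (step 4): P = [2, 3, 8] / [7];  Q = [1, 3, 4] / [2]
  Insert 6 (step 5): P = [2, 3, 6] / [7, 8];  Q = [1, 3, 4] / [2, 5]
  Insert 1 (step 6): P = [1, 3, 6] / [2, 8] / [7];  Q = [1, 3, 4] / [2, 5] / [6]
  Insert 4 (step 7): P = [1, 3, 4] / [2, 6] / [7, 8];  Q = [1, 3, 4] / [2, 5] / [6, 7]
  Insert 5 (step 8): P = [1, 3, 4, 5] / [2, 6] / [7, 8];  Q = [1, 3, 4, 8] / [2, 5] / [6, 7]
Final shape: (4, 2, 2).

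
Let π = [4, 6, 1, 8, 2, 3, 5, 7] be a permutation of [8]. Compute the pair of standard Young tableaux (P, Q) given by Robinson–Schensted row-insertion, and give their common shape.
P = [1, 2, 3, 5, 7] / [4, 6, 8];  Q = [1, 2, 4, 7, 8] / [3, 5, 6];  common shape = (5, 3)

Row-insert the values π_1, π_2, … into P one at a time, bumping the leftmost entry strictly greater than the inserted value down to the next row. The recording tableau Q records, in position (i, j), the step at which that cell was added to P.
  Insert 4 (step 1): P = [4];  Q = [1]
  Insert 6 (step 2): P = [4, 6];  Q = [1, 2]
  Insert 1 (step 3): P = [1, 6] / [4];  Q = [1, 2] / [3]
  Insert 8 (step 4): P = [1, 6, 8] / [4];  Q = [1, 2, 4] / [3]
  Insert 2 (step 5): P = [1, 2, 8] / [4, 6];  Q = [1, 2, 4] / [3, 5]
  Insert 3 (step 6): P = [1, 2, 3] / [4, 6, 8];  Q = [1, 2, 4] / [3, 5, 6]
  Insert 5 (step 7): P = [1, 2, 3, 5] / [4, 6, 8];  Q = [1, 2, 4, 7] / [3, 5, 6]
  Insert 7 (step 8): P = [1, 2, 3, 5, 7] / [4, 6, 8];  Q = [1, 2, 4, 7, 8] / [3, 5, 6]
Final shape: (5, 3).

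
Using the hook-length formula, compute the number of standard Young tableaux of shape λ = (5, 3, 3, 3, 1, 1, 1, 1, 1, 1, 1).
# SYT of shape (5, 3, 3, 3, 1, 1, 1, 1, 1, 1, 1) = 42325920

Hook-length formula: f^λ = n! / Π hook(c), product over all cells c of the Young diagram. For λ = (5, 3, 3, 3, 1, 1, 1, 1, 1, 1, 1), n = 21 boxes. Hook lengths by row (left-to-right, top-to-bottom): [15, 7, 6, 2, 1]; [12, 4, 3]; [11, 3, 2]; [10, 2, 1]; [7]; [6]; [5]; [4]; [3]; [2]; [1]. Product of hooks = 1207084032000. So f^λ = 21! / 1207084032000 = 51090942171709440000 / 1207084032000 = 42325920.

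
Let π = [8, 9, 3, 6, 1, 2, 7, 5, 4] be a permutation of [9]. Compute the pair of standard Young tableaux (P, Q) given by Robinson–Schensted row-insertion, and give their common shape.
P = [1, 2, 4] / [3, 5, 7] / [6, 9] / [8];  Q = [1, 2, 7] / [3, 4, 8] / [5, 6] / [9];  common shape = (3, 3, 2, 1)

Row-insert the values π_1, π_2, … into P one at a time, bumping the leftmost entry strictly greater than the inserted value down to the next row. The recording tableau Q records, in position (i, j), the step at which that cell was added to P.
  Insert 8 (step 1): P = [8];  Q = [1]
  Insert 9 (step 2): P = [8, 9];  Q = [1, 2]
  Insert 3 (step 3): P = [3, 9] / [8];  Q = [1, 2] / [3]
  Insert 6 (step 4): P = [3, 6] / [8, 9];  Q = [1, 2] / [3, 4]
  Insert 1 (step 5): P = [1, 6] / [3, 9] / [8];  Q = [1, 2] / [3, 4] / [5]
  Insert 2 (step 6): P = [1, 2] / [3, 6] / [8, 9];  Q = [1, 2] / [3, 4] / [5, 6]
  Insert 7 (step 7): P = [1, 2, 7] / [3, 6] / [8, 9];  Q = [1, 2, 7] / [3, 4] / [5, 6]
  Insert 5 (step 8): P = [1, 2, 5] / [3, 6, 7] / [8, 9];  Q = [1, 2, 7] / [3, 4, 8] / [5, 6]
  Insert 4 (step 9): P = [1, 2, 4] / [3, 5, 7] / [6, 9] / [8];  Q = [1, 2, 7] / [3, 4, 8] / [5, 6] / [9]
Final shape: (3, 3, 2, 1).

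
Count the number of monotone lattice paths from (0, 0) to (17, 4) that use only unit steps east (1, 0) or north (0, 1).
Number of paths = 5985

A monotone lattice path from (0, 0) to (17, 4) consists of 17 east steps and 4 north steps in some order, so it is determined by which 17 of the 21 steps are east. The count is C(21, 17) = 5985.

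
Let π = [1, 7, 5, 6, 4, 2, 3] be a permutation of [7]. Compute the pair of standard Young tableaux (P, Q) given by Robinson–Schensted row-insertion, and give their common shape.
P = [1, 2, 3] / [4, 6] / [5] / [7];  Q = [1, 2, 4] / [3, 7] / [5] / [6];  common shape = (3, 2, 1, 1)

Row-insert the values π_1, π_2, … into P one at a time, bumping the leftmost entry strictly greater than the inserted value down to the next row. The recording tableau Q records, in position (i, j), the step at which that cell was added to P.
  Insert 1 (step 1): P = [1];  Q = [1]
  Insert 7 (step 2): P = [1, 7];  Q = [1, 2]
  Insert 5 (step 3): P = [1, 5] / [7];  Q = [1, 2] / [3]
  Insert 6 (step 4): P = [1, 5, 6] / [7];  Q = [1, 2, 4] / [3]
  Insert 4 (step 5): P = [1, 4, 6] / [5] / [7];  Q = [1, 2, 4] / [3] / [5]
  Insert 2 (step 6): P = [1, 2, 6] / [4] / [5] / [7];  Q = [1, 2, 4] / [3] / [5] / [6]
  Insert 3 (step 7): P = [1, 2, 3] / [4, 6] / [5] / [7];  Q = [1, 2, 4] / [3, 7] / [5] / [6]
Final shape: (3, 2, 1, 1).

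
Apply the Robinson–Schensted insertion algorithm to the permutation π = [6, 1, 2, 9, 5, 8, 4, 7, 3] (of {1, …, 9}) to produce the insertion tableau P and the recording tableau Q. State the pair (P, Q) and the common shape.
P = [1, 2, 3, 7] / [4, 8] / [5, 9] / [6];  Q = [1, 3, 4, 6] / [2, 5] / [7, 8] / [9];  common shape = (4, 2, 2, 1)

Row-insert the values π_1, π_2, … into P one at a time, bumping the leftmost entry strictly greater than the inserted value down to the next row. The recording tableau Q records, in position (i, j), the step at which that cell was added to P.
  Insert 6 (step 1): P = [6];  Q = [1]
  Insert 1 (step 2): P = [1] / [6];  Q = [1] / [2]
  Insert 2 (step 3): P = [1, 2] / [6];  Q = [1, 3] / [2]
  Insert 9 (step 4): P = [1, 2, 9] / [6];  Q = [1, 3, 4] / [2]
  Insert 5 (step 5): P = [1, 2, 5] / [6, 9];  Q = [1, 3, 4] / [2, 5]
  Insert 8 (step 6): P = [1, 2, 5, 8] / [6, 9];  Q = [1, 3, 4, 6] / [2, 5]
  Insert 4 (step 7): P = [1, 2, 4, 8] / [5, 9] / [6];  Q = [1, 3, 4, 6] / [2, 5] / [7]
  Insert 7 (step 8): P = [1, 2, 4, 7] / [5, 8] / [6, 9];  Q = [1, 3, 4, 6] / [2, 5] / [7, 8]
  Insert 3 (step 9): P = [1, 2, 3, 7] / [4, 8] / [5, 9] / [6];  Q = [1, 3, 4, 6] / [2, 5] / [7, 8] / [9]
Final shape: (4, 2, 2, 1).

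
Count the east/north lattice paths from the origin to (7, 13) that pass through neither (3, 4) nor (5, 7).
Number of paths = 40119

Inclusion–exclusion. Total paths: C(20, 7) = 77520. Through P₁: C(7, 3)·C(13, 4) = 25025. Through P₂: C(12, 5)·C(8, 2) = 22176. Since P₁ is strictly southwest of P₂, a monotone path through both must visit P₁ then P₂; paths through both = C(7, 3)·C(5, 2)·C(8, 2) = 9800. Avoid both = 77520 − 25025 − 22176 + 9800 = 40119.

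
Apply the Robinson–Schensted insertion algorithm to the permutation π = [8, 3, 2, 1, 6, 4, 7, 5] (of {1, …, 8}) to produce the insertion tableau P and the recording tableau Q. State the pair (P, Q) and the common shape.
P = [1, 4, 5] / [2, 6, 7] / [3] / [8];  Q = [1, 5, 7] / [2, 6, 8] / [3] / [4];  common shape = (3, 3, 1, 1)

Row-insert the values π_1, π_2, … into P one at a time, bumping the leftmost entry strictly greater than the inserted value down to the next row. The recording tableau Q records, in position (i, j), the step at which that cell was added to P.
  Insert 8 (step 1): P = [8];  Q = [1]
  Insert 3 (step 2): P = [3] / [8];  Q = [1] / [2]
  Insert 2 (step 3): P = [2] / [3] / [8];  Q = [1] / [2] / [3]
  Insert 1 (step 4): P = [1] / [2] / [3] / [8];  Q = [1] / [2] / [3] / [4]
  Insert 6 (step 5): P = [1, 6] / [2] / [3] / [8];  Q = [1, 5] / [2] / [3] / [4]
  Insert 4 (step 6): P = [1, 4] / [2, 6] / [3] / [8];  Q = [1, 5] / [2, 6] / [3] / [4]
  Insert 7 (step 7): P = [1, 4, 7] / [2, 6] / [3] / [8];  Q = [1, 5, 7] / [2, 6] / [3] / [4]
  Insert 5 (step 8): P = [1, 4, 5] / [2, 6, 7] / [3] / [8];  Q = [1, 5, 7] / [2, 6, 8] / [3] / [4]
Final shape: (3, 3, 1, 1).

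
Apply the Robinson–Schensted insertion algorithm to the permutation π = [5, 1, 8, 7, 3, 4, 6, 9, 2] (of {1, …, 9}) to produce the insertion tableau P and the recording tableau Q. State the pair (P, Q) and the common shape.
P = [1, 2, 4, 6, 9] / [3, 7] / [5] / [8];  Q = [1, 3, 6, 7, 8] / [2, 4] / [5] / [9];  common shape = (5, 2, 1, 1)

Row-insert the values π_1, π_2, … into P one at a time, bumping the leftmost entry strictly greater than the inserted value down to the next row. The recording tableau Q records, in position (i, j), the step at which that cell was added to P.
  Insert 5 (step 1): P = [5];  Q = [1]
  Insert 1 (step 2): P = [1] / [5];  Q = [1] / [2]
  Insert 8 (step 3): P = [1, 8] / [5];  Q = [1, 3] / [2]
  Insert 7 (step 4): P = [1, 7] / [5, 8];  Q = [1, 3] / [2, 4]
  Insert 3 (step 5): P = [1, 3] / [5, 7] / [8];  Q = [1, 3] / [2, 4] / [5]
  Insert 4 (step 6): P = [1, 3, 4] / [5, 7] / [8];  Q = [1, 3, 6] / [2, 4] / [5]
  Insert 6 (step 7): P = [1, 3, 4, 6] / [5, 7] / [8];  Q = [1, 3, 6, 7] / [2, 4] / [5]
  Insert 9 (step 8): P = [1, 3, 4, 6, 9] / [5, 7] / [8];  Q = [1, 3, 6, 7, 8] / [2, 4] / [5]
  Insert 2 (step 9): P = [1, 2, 4, 6, 9] / [3, 7] / [5] / [8];  Q = [1, 3, 6, 7, 8] / [2, 4] / [5] / [9]
Final shape: (5, 2, 1, 1).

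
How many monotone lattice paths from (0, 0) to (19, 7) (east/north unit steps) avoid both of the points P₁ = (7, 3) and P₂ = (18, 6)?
Number of paths = 257568

Inclusion–exclusion. Total paths: C(26, 19) = 657800. Through P₁: C(10, 7)·C(16, 12) = 218400. Through P₂: C(24, 18)·C(2, 1) = 269192. Since P₁ is strictly southwest of P₂, a monotone path through both must visit P₁ then P₂; paths through both = C(10, 7)·C(14, 11)·C(2, 1) = 87360. Avoid both = 657800 − 218400 − 269192 + 87360 = 257568.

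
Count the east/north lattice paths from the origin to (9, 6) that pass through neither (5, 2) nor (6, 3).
Number of paths = 2695

Inclusion–exclusion. Total paths: C(15, 9) = 5005. Through P₁: C(7, 5)·C(8, 4) = 1470. Through P₂: C(9, 6)·C(6, 3) = 1680. Since P₁ is strictly southwest of P₂, a monotone path through both must visit P₁ then P₂; paths through both = C(7, 5)·C(2, 1)·C(6, 3) = 840. Avoid both = 5005 − 1470 − 1680 + 840 = 2695.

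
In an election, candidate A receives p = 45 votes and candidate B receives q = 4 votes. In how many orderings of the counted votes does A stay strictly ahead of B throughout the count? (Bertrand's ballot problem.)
Strict-lead orderings = 177284

Total orderings of the 49 votes with 45 for A: C(49, 45) = 211876. By the Bertrand ballot formula (Cycle Lemma / reflection principle), the number of orderings in which A is strictly ahead of B throughout is (p − q)/(p + q) · C(p + q, p) = (45 − 4)/(45 + 4) · 211876 = 177284.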